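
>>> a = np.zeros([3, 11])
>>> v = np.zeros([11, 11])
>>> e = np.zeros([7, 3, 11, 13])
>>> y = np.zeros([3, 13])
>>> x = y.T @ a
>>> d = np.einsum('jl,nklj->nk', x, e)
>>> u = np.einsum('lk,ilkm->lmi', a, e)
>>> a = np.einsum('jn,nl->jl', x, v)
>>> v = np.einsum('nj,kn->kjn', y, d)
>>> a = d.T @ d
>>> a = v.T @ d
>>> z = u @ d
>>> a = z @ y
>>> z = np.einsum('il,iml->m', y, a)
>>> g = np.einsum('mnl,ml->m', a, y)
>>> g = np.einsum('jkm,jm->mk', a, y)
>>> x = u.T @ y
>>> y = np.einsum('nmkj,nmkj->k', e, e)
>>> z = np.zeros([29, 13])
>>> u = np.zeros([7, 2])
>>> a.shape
(3, 13, 13)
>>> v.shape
(7, 13, 3)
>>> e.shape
(7, 3, 11, 13)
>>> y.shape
(11,)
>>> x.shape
(7, 13, 13)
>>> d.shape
(7, 3)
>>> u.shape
(7, 2)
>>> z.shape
(29, 13)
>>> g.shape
(13, 13)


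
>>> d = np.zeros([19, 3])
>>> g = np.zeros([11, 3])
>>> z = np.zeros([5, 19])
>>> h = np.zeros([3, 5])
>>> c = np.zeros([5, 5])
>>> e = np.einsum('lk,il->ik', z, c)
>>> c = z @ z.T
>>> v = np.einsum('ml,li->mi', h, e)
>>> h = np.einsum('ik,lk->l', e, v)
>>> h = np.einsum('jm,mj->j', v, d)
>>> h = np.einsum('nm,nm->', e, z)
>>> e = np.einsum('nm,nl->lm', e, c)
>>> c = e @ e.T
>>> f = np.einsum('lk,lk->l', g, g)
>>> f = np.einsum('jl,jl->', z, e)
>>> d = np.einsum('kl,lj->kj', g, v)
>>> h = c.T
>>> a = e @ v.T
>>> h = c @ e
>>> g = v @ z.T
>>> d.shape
(11, 19)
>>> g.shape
(3, 5)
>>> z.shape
(5, 19)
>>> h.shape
(5, 19)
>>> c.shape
(5, 5)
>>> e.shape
(5, 19)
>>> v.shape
(3, 19)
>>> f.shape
()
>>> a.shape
(5, 3)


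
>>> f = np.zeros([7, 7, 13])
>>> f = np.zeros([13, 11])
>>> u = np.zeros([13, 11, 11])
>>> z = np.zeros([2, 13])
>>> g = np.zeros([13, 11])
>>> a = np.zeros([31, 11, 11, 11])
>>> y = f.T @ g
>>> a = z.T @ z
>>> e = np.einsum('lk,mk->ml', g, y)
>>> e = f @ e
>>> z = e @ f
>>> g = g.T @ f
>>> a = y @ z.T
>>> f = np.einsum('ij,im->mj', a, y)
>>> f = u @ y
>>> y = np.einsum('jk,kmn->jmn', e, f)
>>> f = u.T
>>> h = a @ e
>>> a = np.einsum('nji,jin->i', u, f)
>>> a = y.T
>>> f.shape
(11, 11, 13)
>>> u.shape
(13, 11, 11)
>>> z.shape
(13, 11)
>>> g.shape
(11, 11)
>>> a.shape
(11, 11, 13)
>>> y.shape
(13, 11, 11)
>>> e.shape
(13, 13)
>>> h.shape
(11, 13)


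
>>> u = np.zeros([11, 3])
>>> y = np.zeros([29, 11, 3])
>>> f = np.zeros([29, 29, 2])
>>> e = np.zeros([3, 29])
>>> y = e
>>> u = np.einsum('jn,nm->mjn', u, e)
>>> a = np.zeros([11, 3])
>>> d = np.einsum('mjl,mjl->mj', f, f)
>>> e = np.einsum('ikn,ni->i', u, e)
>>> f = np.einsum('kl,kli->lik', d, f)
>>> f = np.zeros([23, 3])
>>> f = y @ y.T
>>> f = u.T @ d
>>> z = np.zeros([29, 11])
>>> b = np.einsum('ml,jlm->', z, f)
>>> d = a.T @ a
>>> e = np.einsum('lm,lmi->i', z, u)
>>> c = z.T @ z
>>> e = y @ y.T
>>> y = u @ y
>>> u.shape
(29, 11, 3)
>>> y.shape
(29, 11, 29)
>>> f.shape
(3, 11, 29)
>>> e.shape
(3, 3)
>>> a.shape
(11, 3)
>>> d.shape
(3, 3)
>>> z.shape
(29, 11)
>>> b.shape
()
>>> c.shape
(11, 11)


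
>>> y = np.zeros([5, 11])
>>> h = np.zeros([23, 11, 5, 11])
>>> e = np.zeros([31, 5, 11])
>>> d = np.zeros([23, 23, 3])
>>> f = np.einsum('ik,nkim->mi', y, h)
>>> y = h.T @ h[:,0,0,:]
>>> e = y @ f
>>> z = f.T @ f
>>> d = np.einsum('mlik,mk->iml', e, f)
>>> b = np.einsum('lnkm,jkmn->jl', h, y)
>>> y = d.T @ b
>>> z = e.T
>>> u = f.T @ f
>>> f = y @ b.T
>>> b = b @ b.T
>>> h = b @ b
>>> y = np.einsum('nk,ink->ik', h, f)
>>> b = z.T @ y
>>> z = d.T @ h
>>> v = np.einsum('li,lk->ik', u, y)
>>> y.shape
(5, 11)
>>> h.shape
(11, 11)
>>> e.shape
(11, 5, 11, 5)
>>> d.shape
(11, 11, 5)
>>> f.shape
(5, 11, 11)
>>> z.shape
(5, 11, 11)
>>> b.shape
(11, 5, 11, 11)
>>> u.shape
(5, 5)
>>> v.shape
(5, 11)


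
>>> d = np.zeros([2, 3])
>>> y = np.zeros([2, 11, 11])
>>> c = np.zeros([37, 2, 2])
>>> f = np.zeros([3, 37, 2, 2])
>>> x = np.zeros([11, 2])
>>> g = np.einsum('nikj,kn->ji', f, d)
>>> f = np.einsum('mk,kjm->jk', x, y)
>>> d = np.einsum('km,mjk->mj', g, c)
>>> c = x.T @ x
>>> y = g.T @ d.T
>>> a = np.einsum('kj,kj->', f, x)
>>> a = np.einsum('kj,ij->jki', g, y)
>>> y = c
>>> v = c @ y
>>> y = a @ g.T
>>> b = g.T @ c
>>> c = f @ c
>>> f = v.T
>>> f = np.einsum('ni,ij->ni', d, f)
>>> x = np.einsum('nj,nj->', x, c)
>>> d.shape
(37, 2)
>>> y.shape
(37, 2, 2)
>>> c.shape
(11, 2)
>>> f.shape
(37, 2)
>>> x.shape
()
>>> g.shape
(2, 37)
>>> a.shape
(37, 2, 37)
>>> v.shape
(2, 2)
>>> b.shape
(37, 2)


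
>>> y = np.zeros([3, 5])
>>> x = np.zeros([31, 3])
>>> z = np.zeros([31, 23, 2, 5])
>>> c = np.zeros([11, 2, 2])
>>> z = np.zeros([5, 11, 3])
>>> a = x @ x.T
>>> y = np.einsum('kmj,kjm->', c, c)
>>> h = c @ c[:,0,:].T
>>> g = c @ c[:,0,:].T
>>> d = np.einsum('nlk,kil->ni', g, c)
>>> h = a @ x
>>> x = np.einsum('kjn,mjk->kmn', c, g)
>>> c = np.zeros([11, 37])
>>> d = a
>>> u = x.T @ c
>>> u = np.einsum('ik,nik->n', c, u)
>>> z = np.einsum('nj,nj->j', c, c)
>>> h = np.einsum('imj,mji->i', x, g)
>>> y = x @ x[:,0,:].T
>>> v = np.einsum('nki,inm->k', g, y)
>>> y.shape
(11, 11, 11)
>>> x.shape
(11, 11, 2)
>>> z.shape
(37,)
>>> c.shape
(11, 37)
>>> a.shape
(31, 31)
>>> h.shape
(11,)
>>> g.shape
(11, 2, 11)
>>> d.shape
(31, 31)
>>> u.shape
(2,)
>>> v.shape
(2,)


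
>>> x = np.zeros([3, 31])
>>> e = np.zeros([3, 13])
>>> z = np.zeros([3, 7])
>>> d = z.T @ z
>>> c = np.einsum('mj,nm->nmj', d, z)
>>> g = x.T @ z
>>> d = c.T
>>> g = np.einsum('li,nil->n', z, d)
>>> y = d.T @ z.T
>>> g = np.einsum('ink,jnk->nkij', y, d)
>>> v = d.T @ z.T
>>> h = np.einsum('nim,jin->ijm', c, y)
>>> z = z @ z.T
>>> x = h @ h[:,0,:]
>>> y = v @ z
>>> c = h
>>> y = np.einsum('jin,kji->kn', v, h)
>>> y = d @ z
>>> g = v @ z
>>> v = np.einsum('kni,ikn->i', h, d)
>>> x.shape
(7, 3, 7)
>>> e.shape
(3, 13)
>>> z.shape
(3, 3)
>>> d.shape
(7, 7, 3)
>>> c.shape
(7, 3, 7)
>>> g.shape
(3, 7, 3)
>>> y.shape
(7, 7, 3)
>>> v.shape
(7,)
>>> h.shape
(7, 3, 7)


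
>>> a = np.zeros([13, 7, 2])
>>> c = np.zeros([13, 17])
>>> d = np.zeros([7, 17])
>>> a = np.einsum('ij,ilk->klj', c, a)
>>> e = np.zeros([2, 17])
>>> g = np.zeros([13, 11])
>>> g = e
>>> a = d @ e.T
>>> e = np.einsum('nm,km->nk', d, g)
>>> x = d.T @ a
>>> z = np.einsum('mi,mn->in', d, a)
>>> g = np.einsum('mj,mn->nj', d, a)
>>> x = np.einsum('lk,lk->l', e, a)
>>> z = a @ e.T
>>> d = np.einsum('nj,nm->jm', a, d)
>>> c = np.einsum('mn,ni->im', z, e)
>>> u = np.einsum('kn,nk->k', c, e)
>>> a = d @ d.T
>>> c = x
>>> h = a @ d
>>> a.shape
(2, 2)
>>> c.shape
(7,)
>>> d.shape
(2, 17)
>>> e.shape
(7, 2)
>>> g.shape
(2, 17)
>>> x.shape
(7,)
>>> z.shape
(7, 7)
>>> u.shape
(2,)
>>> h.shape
(2, 17)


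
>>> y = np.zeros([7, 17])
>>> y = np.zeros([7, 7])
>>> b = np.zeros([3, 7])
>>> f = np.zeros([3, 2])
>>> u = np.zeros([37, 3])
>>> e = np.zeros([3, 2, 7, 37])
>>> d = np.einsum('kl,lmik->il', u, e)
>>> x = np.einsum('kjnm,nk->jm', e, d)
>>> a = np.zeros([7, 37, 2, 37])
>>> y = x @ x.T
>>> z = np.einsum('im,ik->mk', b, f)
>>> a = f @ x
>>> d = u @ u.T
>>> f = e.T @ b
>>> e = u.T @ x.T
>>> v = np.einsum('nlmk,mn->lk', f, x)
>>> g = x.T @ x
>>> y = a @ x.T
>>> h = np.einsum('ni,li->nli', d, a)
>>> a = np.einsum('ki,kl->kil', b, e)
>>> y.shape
(3, 2)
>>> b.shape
(3, 7)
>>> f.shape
(37, 7, 2, 7)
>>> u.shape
(37, 3)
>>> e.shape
(3, 2)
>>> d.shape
(37, 37)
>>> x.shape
(2, 37)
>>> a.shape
(3, 7, 2)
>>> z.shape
(7, 2)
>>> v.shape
(7, 7)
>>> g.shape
(37, 37)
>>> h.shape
(37, 3, 37)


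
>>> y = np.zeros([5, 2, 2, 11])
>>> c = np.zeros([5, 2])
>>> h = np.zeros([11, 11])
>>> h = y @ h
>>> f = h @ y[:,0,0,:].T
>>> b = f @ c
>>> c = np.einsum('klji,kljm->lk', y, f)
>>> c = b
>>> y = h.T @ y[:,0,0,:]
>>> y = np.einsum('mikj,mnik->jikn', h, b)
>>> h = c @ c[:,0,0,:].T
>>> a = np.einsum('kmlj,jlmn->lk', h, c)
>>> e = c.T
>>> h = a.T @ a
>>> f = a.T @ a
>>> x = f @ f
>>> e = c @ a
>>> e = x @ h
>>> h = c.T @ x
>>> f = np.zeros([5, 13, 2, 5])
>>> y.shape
(11, 2, 2, 2)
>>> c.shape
(5, 2, 2, 2)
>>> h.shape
(2, 2, 2, 5)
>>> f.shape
(5, 13, 2, 5)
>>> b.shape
(5, 2, 2, 2)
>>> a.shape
(2, 5)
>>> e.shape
(5, 5)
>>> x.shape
(5, 5)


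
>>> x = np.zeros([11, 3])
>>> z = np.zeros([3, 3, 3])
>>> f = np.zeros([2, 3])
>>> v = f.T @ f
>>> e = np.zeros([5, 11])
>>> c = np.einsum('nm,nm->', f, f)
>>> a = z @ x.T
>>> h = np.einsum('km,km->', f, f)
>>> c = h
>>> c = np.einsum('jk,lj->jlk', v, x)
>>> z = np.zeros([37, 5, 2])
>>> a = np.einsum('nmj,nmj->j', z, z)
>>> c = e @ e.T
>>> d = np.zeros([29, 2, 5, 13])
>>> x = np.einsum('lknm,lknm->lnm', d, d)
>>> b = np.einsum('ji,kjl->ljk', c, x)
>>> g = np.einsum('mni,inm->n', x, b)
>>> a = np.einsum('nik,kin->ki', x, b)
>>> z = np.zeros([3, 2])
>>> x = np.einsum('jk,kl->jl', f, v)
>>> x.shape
(2, 3)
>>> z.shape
(3, 2)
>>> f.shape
(2, 3)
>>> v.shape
(3, 3)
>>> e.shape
(5, 11)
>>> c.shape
(5, 5)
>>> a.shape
(13, 5)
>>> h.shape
()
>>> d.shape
(29, 2, 5, 13)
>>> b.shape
(13, 5, 29)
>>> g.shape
(5,)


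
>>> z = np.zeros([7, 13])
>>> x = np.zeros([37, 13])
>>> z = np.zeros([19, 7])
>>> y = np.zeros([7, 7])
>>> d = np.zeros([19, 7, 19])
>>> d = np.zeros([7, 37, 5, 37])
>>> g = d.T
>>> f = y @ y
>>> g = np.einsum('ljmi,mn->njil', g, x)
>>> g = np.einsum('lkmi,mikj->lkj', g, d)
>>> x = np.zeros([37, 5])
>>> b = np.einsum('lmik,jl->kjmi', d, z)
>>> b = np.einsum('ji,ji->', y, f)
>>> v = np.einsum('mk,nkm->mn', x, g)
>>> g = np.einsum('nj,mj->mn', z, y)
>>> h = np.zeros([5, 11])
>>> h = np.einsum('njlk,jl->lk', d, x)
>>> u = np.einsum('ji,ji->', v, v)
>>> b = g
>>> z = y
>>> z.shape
(7, 7)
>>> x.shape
(37, 5)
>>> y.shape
(7, 7)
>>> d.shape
(7, 37, 5, 37)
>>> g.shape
(7, 19)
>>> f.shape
(7, 7)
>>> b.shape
(7, 19)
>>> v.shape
(37, 13)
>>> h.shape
(5, 37)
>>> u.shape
()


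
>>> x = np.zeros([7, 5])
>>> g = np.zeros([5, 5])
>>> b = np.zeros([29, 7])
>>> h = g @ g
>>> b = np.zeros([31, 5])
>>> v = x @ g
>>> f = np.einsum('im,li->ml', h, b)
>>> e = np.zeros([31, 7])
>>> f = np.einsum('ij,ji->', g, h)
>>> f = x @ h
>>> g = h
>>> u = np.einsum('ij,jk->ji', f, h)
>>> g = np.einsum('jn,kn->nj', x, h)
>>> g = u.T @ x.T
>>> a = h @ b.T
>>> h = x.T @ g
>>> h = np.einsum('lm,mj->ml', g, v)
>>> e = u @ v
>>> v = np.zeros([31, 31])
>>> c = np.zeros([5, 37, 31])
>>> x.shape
(7, 5)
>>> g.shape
(7, 7)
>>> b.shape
(31, 5)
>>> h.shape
(7, 7)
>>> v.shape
(31, 31)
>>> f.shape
(7, 5)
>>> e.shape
(5, 5)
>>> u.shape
(5, 7)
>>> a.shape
(5, 31)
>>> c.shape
(5, 37, 31)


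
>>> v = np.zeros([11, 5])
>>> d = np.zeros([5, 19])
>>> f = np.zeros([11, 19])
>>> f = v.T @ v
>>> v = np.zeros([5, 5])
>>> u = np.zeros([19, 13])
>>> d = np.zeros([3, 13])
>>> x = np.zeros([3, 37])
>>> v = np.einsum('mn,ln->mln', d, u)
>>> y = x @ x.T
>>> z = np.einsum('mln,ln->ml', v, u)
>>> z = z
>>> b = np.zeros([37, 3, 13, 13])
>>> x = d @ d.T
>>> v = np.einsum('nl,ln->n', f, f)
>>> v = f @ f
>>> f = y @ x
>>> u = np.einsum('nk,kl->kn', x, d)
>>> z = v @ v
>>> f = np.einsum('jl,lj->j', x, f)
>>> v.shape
(5, 5)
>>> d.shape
(3, 13)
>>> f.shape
(3,)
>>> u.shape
(3, 3)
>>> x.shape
(3, 3)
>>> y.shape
(3, 3)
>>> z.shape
(5, 5)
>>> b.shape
(37, 3, 13, 13)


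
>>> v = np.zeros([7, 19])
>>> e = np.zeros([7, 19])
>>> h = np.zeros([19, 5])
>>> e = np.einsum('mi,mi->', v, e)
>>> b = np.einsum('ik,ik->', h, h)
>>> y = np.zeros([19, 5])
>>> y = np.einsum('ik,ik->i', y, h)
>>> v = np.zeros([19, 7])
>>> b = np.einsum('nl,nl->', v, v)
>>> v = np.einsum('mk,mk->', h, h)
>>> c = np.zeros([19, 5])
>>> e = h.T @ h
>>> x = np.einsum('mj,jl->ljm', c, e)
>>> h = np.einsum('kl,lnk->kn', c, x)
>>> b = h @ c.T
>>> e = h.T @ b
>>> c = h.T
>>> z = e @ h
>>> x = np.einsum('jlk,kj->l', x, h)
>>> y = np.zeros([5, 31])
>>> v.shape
()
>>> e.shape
(5, 19)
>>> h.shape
(19, 5)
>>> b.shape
(19, 19)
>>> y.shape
(5, 31)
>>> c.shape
(5, 19)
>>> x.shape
(5,)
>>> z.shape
(5, 5)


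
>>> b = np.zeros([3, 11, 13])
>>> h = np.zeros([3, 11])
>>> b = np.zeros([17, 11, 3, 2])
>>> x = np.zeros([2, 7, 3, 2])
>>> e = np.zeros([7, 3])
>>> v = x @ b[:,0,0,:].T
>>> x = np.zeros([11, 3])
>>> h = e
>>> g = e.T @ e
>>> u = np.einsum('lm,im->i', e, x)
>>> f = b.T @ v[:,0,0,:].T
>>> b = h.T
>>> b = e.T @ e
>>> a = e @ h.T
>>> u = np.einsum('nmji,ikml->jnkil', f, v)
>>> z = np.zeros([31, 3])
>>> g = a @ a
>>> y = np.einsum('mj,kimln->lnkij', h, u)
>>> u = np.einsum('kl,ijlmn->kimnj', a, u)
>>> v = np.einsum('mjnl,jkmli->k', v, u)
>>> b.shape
(3, 3)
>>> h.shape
(7, 3)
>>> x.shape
(11, 3)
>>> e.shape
(7, 3)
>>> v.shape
(11,)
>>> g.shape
(7, 7)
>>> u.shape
(7, 11, 2, 17, 2)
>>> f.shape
(2, 3, 11, 2)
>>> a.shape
(7, 7)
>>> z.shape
(31, 3)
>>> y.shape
(2, 17, 11, 2, 3)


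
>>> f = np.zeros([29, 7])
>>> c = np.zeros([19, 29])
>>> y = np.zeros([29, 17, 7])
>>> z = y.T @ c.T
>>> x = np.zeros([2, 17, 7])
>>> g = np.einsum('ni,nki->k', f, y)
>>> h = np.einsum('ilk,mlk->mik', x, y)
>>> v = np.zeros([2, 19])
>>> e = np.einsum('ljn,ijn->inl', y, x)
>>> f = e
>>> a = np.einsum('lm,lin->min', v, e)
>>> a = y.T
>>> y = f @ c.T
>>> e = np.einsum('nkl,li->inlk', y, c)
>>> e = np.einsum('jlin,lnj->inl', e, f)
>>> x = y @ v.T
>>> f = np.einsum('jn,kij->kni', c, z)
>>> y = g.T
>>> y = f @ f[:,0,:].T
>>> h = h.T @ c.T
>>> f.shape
(7, 29, 17)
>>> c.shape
(19, 29)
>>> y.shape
(7, 29, 7)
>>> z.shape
(7, 17, 19)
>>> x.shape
(2, 7, 2)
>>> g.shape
(17,)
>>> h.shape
(7, 2, 19)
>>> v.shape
(2, 19)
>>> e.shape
(19, 7, 2)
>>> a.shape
(7, 17, 29)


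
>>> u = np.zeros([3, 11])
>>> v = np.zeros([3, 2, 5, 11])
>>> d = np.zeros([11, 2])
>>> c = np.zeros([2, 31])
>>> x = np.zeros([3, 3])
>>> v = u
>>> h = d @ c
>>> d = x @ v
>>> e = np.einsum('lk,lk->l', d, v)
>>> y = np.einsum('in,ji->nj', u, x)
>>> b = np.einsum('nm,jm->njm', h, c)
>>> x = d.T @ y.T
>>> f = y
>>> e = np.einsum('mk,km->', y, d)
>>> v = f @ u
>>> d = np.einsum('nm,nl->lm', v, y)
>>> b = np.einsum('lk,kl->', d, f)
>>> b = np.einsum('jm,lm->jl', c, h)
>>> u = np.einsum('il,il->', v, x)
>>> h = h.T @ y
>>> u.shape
()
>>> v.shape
(11, 11)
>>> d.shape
(3, 11)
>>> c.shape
(2, 31)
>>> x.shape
(11, 11)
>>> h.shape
(31, 3)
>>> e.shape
()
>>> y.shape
(11, 3)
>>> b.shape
(2, 11)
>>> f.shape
(11, 3)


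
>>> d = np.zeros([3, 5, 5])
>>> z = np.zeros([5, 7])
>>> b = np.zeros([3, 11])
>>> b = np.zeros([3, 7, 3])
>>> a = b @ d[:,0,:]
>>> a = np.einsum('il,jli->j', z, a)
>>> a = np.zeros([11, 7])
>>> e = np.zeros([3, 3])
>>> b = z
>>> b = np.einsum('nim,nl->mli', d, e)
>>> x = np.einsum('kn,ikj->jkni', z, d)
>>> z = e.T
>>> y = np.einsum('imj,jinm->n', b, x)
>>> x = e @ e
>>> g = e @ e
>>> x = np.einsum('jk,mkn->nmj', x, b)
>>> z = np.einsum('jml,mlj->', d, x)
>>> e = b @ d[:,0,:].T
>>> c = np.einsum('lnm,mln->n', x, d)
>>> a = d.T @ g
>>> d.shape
(3, 5, 5)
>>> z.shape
()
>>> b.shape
(5, 3, 5)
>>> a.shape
(5, 5, 3)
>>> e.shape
(5, 3, 3)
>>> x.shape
(5, 5, 3)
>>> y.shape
(7,)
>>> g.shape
(3, 3)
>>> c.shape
(5,)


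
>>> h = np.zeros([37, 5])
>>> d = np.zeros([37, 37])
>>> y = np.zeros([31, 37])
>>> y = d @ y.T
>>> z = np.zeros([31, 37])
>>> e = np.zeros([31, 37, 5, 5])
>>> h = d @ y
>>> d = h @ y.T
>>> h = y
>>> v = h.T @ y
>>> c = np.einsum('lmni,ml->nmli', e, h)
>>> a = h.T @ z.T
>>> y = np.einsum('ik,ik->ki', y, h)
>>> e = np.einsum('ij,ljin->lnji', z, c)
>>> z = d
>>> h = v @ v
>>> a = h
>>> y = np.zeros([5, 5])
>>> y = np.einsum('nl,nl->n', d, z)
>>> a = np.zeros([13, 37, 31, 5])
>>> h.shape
(31, 31)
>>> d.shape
(37, 37)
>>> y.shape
(37,)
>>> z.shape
(37, 37)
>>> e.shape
(5, 5, 37, 31)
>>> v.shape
(31, 31)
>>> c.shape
(5, 37, 31, 5)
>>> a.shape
(13, 37, 31, 5)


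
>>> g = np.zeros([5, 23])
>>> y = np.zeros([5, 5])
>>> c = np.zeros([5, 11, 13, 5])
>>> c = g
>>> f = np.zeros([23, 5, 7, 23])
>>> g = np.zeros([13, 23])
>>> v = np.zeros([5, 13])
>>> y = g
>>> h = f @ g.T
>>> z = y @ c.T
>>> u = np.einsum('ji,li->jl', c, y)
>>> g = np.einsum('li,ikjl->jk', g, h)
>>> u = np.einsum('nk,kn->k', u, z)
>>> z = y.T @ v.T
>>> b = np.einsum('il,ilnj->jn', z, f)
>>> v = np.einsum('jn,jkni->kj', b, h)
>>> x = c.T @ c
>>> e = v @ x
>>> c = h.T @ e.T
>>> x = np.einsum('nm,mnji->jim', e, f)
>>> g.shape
(7, 5)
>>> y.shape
(13, 23)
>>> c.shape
(13, 7, 5, 5)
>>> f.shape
(23, 5, 7, 23)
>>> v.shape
(5, 23)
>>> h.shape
(23, 5, 7, 13)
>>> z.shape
(23, 5)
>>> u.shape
(13,)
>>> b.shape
(23, 7)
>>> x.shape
(7, 23, 23)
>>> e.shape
(5, 23)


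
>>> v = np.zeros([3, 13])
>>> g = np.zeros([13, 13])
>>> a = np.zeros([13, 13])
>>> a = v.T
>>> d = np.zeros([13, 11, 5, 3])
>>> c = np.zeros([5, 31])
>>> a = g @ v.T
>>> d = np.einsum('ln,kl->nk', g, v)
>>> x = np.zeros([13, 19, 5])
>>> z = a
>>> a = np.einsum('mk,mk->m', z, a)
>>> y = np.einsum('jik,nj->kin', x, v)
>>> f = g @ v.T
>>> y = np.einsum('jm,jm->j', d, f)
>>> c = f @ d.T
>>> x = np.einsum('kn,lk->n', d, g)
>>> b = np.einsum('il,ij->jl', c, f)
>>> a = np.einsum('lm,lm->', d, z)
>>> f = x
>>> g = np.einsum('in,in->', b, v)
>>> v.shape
(3, 13)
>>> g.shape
()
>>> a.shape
()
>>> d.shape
(13, 3)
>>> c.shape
(13, 13)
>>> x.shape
(3,)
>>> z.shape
(13, 3)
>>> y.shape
(13,)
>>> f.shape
(3,)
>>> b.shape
(3, 13)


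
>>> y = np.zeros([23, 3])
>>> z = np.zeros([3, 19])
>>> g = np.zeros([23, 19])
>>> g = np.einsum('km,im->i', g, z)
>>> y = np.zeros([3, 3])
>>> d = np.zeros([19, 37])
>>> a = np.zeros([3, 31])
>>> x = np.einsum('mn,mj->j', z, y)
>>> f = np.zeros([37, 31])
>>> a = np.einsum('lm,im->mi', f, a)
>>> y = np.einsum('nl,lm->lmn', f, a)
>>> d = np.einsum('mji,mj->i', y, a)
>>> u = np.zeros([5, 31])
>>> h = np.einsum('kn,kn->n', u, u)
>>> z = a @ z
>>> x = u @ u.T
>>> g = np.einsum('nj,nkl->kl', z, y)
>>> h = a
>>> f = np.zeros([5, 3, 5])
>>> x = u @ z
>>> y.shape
(31, 3, 37)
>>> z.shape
(31, 19)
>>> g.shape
(3, 37)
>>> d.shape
(37,)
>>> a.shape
(31, 3)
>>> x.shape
(5, 19)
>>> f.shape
(5, 3, 5)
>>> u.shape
(5, 31)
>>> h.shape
(31, 3)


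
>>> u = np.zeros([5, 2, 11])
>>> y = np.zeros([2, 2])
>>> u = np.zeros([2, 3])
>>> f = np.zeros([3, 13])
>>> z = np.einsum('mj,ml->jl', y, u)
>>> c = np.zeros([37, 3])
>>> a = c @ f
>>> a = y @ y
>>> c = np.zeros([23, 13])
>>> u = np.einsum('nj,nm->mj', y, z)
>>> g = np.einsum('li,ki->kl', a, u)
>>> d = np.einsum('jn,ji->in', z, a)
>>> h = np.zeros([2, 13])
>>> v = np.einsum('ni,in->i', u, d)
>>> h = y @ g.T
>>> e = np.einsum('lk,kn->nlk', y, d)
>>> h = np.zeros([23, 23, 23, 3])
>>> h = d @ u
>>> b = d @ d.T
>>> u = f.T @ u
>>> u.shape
(13, 2)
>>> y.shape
(2, 2)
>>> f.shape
(3, 13)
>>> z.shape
(2, 3)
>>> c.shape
(23, 13)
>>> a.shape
(2, 2)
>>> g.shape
(3, 2)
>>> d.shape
(2, 3)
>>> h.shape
(2, 2)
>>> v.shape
(2,)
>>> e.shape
(3, 2, 2)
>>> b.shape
(2, 2)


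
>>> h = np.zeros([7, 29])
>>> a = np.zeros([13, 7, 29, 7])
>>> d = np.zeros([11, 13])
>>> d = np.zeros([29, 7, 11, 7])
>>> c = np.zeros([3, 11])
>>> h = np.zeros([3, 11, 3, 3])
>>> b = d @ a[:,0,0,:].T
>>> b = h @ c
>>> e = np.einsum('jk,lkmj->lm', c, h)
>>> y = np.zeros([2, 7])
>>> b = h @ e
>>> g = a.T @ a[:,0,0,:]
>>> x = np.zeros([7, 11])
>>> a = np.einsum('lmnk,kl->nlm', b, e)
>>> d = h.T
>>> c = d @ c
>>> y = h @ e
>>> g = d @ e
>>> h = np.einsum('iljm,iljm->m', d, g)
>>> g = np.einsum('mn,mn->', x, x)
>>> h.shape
(3,)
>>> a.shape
(3, 3, 11)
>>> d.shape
(3, 3, 11, 3)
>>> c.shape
(3, 3, 11, 11)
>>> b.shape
(3, 11, 3, 3)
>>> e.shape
(3, 3)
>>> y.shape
(3, 11, 3, 3)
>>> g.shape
()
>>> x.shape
(7, 11)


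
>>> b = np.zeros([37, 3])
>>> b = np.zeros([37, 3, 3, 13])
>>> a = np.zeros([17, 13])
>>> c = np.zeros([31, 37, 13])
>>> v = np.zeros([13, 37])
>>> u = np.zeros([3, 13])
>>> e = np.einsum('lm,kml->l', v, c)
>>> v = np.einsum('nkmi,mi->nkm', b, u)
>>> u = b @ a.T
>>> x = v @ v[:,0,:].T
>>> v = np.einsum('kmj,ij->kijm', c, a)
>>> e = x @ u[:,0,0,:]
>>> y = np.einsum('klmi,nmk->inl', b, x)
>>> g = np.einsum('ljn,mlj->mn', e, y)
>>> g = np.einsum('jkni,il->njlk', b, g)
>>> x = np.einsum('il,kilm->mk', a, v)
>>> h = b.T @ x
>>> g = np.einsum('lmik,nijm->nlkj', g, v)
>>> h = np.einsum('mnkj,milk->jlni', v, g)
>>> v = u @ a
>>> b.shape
(37, 3, 3, 13)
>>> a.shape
(17, 13)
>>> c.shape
(31, 37, 13)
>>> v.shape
(37, 3, 3, 13)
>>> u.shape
(37, 3, 3, 17)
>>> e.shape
(37, 3, 17)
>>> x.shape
(37, 31)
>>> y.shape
(13, 37, 3)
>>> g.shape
(31, 3, 3, 13)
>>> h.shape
(37, 3, 17, 3)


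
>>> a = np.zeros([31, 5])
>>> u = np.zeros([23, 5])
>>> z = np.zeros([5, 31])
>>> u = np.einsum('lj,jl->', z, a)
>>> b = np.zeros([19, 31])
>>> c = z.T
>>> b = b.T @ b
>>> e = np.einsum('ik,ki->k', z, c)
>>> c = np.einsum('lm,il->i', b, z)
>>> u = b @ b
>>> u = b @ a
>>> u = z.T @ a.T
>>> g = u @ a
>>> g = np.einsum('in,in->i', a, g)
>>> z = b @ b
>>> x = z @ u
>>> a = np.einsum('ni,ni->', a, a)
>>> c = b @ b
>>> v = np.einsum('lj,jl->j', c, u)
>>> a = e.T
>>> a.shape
(31,)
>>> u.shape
(31, 31)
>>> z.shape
(31, 31)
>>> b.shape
(31, 31)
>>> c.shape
(31, 31)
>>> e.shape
(31,)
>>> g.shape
(31,)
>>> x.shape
(31, 31)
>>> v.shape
(31,)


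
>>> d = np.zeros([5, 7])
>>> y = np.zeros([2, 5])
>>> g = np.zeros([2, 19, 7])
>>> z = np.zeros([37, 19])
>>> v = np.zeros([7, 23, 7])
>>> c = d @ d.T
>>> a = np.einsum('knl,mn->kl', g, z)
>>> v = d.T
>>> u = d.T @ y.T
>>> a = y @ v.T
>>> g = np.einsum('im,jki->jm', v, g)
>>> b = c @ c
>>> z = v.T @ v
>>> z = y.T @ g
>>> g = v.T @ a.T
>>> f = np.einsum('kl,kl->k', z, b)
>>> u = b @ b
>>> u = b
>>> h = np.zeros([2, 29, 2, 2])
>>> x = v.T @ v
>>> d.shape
(5, 7)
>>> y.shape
(2, 5)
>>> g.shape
(5, 2)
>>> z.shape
(5, 5)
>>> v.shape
(7, 5)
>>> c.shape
(5, 5)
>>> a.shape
(2, 7)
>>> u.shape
(5, 5)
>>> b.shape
(5, 5)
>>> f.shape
(5,)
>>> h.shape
(2, 29, 2, 2)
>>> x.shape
(5, 5)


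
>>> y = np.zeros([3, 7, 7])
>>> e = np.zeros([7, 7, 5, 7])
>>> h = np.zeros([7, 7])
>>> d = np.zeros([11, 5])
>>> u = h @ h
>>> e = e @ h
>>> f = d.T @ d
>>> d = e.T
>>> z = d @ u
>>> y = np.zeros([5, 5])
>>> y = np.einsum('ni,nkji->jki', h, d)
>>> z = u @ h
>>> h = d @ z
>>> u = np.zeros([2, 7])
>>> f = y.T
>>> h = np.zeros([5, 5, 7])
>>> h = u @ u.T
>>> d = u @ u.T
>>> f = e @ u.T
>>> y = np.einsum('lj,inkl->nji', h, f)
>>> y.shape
(7, 2, 7)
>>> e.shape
(7, 7, 5, 7)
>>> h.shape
(2, 2)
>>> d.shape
(2, 2)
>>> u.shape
(2, 7)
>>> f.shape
(7, 7, 5, 2)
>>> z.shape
(7, 7)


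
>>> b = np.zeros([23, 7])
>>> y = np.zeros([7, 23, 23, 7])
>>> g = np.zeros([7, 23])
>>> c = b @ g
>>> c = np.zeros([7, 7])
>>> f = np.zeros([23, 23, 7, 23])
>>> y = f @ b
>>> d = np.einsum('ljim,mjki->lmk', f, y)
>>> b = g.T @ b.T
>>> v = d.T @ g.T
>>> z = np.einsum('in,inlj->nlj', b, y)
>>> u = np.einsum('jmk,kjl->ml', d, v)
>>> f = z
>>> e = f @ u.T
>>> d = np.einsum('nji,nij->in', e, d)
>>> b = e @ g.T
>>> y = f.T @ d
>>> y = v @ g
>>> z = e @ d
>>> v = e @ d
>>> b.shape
(23, 7, 7)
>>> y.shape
(7, 23, 23)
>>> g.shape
(7, 23)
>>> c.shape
(7, 7)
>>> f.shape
(23, 7, 7)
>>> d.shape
(23, 23)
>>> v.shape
(23, 7, 23)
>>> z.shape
(23, 7, 23)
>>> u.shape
(23, 7)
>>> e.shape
(23, 7, 23)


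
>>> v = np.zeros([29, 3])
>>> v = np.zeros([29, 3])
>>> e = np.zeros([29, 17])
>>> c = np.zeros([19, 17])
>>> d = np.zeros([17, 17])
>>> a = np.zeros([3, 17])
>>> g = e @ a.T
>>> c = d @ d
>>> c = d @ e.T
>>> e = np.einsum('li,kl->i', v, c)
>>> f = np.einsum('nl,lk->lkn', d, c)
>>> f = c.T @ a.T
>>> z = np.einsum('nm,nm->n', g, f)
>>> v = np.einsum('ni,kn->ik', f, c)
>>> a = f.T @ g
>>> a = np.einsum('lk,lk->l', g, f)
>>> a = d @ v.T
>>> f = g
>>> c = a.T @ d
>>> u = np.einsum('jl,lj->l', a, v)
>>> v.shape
(3, 17)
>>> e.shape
(3,)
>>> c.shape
(3, 17)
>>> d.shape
(17, 17)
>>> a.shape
(17, 3)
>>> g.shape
(29, 3)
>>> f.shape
(29, 3)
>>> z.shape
(29,)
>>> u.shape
(3,)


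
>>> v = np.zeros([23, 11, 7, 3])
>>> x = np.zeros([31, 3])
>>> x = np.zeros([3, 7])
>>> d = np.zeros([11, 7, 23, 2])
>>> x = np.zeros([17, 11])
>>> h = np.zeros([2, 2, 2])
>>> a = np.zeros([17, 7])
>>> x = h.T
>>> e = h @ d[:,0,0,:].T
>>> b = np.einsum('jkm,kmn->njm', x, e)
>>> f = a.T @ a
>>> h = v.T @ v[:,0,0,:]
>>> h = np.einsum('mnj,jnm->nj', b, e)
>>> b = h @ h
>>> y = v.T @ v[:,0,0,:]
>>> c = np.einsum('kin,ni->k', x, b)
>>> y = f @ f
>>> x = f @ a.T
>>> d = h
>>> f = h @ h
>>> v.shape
(23, 11, 7, 3)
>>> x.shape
(7, 17)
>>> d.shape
(2, 2)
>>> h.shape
(2, 2)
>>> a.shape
(17, 7)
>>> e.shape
(2, 2, 11)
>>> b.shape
(2, 2)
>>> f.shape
(2, 2)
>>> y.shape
(7, 7)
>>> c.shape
(2,)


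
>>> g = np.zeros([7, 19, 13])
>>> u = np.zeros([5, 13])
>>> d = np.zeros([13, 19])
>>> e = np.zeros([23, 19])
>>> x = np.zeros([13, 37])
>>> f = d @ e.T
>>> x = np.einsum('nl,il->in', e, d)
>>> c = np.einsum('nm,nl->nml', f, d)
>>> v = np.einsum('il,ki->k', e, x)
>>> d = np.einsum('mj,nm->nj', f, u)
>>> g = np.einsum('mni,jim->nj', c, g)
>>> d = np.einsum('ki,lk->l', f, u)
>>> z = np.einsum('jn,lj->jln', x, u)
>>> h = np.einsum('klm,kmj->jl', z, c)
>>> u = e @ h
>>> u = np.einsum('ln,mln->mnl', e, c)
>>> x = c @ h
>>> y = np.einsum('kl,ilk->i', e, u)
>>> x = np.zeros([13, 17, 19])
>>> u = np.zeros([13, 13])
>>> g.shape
(23, 7)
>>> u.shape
(13, 13)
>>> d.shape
(5,)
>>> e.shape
(23, 19)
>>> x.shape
(13, 17, 19)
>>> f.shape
(13, 23)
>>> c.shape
(13, 23, 19)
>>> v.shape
(13,)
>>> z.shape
(13, 5, 23)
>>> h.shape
(19, 5)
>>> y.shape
(13,)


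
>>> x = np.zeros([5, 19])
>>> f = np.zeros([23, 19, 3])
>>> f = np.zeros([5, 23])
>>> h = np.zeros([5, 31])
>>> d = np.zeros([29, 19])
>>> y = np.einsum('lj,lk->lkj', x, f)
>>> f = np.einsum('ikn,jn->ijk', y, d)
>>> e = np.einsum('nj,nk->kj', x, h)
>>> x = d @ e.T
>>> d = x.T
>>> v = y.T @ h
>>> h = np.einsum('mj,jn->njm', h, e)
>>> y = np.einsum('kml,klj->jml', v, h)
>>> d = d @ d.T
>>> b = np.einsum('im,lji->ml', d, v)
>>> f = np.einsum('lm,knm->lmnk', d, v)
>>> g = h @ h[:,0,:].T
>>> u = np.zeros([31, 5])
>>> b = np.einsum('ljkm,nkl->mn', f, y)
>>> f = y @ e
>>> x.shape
(29, 31)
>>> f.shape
(5, 23, 19)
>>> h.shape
(19, 31, 5)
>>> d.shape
(31, 31)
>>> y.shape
(5, 23, 31)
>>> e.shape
(31, 19)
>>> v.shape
(19, 23, 31)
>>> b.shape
(19, 5)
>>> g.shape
(19, 31, 19)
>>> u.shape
(31, 5)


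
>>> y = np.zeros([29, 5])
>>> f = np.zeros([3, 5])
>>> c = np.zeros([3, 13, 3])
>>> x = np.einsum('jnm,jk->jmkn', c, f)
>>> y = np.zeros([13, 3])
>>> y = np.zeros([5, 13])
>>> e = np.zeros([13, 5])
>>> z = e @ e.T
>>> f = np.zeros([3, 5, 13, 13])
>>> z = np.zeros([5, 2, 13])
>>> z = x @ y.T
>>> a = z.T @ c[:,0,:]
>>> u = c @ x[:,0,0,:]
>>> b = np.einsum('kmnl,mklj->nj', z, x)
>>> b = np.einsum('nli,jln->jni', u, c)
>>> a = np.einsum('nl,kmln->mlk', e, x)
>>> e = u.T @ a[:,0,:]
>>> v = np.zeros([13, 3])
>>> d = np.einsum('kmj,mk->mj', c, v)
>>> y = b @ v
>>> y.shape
(3, 3, 3)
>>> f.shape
(3, 5, 13, 13)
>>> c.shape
(3, 13, 3)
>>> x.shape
(3, 3, 5, 13)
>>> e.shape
(13, 13, 3)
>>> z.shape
(3, 3, 5, 5)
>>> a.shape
(3, 5, 3)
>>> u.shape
(3, 13, 13)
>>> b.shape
(3, 3, 13)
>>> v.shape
(13, 3)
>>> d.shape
(13, 3)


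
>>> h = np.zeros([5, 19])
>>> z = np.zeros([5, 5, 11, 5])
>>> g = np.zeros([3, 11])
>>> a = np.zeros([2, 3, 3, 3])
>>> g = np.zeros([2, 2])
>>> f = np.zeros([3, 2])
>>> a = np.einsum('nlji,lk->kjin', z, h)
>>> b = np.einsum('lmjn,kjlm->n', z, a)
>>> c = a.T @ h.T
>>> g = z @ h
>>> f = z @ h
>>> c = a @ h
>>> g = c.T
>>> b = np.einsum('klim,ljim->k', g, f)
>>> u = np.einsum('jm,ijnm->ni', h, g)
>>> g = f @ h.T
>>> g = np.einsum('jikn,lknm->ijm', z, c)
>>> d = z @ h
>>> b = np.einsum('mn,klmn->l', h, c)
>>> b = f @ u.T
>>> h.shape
(5, 19)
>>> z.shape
(5, 5, 11, 5)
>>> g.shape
(5, 5, 19)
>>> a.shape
(19, 11, 5, 5)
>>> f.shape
(5, 5, 11, 19)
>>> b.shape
(5, 5, 11, 11)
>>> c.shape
(19, 11, 5, 19)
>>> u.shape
(11, 19)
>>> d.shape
(5, 5, 11, 19)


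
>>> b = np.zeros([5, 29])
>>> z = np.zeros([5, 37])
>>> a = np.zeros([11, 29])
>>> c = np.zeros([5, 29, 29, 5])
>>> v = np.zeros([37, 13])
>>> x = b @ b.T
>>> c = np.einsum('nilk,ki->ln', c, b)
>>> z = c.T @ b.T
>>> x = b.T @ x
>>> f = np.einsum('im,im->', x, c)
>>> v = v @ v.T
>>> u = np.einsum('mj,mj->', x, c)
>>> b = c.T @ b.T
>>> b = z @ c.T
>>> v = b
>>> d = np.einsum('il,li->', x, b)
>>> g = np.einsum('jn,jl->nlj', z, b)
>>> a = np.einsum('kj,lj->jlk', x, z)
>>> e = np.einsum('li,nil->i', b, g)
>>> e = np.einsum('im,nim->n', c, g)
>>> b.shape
(5, 29)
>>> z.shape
(5, 5)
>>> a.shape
(5, 5, 29)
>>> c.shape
(29, 5)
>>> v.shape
(5, 29)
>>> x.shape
(29, 5)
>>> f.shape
()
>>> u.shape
()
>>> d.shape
()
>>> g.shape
(5, 29, 5)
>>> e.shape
(5,)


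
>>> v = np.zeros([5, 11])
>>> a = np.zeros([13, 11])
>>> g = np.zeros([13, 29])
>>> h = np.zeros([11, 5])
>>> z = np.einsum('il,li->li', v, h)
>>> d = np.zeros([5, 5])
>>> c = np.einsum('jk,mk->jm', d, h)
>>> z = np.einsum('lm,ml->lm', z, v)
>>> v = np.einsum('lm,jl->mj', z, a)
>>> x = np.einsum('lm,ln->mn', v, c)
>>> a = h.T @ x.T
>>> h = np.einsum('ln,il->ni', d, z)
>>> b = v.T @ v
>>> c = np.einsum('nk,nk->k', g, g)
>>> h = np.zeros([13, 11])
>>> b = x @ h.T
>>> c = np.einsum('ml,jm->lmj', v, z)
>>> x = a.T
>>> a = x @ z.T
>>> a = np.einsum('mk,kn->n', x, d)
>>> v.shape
(5, 13)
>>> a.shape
(5,)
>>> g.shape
(13, 29)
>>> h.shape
(13, 11)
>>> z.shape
(11, 5)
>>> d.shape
(5, 5)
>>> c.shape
(13, 5, 11)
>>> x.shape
(13, 5)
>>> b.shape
(13, 13)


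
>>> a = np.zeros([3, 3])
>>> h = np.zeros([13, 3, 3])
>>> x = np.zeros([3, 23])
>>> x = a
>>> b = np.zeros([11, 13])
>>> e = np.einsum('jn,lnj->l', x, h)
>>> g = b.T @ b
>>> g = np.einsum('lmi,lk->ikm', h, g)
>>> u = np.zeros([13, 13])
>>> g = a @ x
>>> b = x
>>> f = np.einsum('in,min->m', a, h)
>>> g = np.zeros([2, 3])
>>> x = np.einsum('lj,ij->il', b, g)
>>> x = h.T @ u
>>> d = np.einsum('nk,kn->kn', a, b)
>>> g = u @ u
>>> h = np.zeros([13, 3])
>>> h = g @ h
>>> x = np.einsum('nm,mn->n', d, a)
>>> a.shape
(3, 3)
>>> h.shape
(13, 3)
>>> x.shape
(3,)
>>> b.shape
(3, 3)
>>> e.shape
(13,)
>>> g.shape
(13, 13)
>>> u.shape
(13, 13)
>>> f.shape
(13,)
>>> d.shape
(3, 3)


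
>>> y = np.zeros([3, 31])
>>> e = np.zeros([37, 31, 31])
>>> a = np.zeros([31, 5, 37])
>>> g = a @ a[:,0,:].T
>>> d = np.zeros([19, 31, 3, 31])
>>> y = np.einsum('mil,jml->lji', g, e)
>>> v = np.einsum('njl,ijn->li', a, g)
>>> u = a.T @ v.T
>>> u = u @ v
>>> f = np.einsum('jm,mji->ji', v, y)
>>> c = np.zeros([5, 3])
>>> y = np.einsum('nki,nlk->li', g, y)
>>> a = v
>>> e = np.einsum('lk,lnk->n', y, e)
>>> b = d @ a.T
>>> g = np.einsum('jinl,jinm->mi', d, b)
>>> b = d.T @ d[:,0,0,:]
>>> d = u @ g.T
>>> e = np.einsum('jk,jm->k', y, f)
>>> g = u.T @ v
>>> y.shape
(37, 31)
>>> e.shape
(31,)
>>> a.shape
(37, 31)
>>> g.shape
(31, 5, 31)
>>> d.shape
(37, 5, 37)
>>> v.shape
(37, 31)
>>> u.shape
(37, 5, 31)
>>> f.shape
(37, 5)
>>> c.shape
(5, 3)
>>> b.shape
(31, 3, 31, 31)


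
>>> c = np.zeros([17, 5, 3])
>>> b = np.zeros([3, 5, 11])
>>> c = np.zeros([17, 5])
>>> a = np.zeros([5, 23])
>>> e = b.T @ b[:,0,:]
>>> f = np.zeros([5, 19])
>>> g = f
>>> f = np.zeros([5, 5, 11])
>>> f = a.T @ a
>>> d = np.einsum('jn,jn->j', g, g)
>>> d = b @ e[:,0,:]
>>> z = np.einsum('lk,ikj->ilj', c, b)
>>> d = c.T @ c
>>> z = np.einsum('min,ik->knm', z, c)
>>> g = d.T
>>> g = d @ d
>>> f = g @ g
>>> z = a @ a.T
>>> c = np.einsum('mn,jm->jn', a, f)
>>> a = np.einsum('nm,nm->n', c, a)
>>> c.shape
(5, 23)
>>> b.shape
(3, 5, 11)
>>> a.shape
(5,)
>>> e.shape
(11, 5, 11)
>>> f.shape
(5, 5)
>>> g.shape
(5, 5)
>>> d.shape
(5, 5)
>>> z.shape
(5, 5)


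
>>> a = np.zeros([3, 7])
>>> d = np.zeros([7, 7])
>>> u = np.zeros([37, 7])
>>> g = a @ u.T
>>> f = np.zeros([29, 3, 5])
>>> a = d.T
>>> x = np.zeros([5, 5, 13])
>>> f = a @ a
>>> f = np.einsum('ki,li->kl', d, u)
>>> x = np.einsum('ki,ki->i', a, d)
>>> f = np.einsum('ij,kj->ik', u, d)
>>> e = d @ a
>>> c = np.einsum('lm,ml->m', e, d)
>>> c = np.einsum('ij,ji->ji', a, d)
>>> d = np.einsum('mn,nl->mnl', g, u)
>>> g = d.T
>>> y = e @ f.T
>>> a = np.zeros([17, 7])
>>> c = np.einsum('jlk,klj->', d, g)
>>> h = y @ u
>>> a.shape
(17, 7)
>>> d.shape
(3, 37, 7)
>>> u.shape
(37, 7)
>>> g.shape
(7, 37, 3)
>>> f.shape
(37, 7)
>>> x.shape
(7,)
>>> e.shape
(7, 7)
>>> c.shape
()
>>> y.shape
(7, 37)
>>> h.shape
(7, 7)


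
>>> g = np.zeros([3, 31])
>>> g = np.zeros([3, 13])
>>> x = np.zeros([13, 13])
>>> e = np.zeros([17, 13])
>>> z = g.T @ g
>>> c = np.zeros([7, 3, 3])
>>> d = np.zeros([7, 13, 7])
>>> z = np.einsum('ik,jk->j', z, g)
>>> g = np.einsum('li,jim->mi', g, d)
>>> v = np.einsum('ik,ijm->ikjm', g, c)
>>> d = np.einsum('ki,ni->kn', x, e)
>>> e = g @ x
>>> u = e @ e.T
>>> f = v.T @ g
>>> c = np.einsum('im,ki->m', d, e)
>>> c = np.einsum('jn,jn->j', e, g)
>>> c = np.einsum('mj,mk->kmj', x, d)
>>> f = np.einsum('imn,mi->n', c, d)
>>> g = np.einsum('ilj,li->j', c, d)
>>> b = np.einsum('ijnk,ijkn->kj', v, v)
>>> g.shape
(13,)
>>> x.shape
(13, 13)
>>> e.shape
(7, 13)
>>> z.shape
(3,)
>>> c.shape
(17, 13, 13)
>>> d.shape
(13, 17)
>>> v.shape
(7, 13, 3, 3)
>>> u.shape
(7, 7)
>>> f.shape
(13,)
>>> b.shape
(3, 13)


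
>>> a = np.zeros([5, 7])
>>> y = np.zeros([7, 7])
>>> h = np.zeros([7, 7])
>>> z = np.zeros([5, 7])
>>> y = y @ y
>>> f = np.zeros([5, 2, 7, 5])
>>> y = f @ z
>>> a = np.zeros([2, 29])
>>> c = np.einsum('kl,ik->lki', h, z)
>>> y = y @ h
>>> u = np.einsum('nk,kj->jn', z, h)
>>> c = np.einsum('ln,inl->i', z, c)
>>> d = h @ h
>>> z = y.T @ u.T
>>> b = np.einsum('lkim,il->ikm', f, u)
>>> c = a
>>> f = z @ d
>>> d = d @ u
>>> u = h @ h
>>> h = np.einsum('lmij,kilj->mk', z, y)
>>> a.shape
(2, 29)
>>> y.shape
(5, 2, 7, 7)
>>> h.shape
(7, 5)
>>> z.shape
(7, 7, 2, 7)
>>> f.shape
(7, 7, 2, 7)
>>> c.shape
(2, 29)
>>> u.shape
(7, 7)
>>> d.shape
(7, 5)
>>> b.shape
(7, 2, 5)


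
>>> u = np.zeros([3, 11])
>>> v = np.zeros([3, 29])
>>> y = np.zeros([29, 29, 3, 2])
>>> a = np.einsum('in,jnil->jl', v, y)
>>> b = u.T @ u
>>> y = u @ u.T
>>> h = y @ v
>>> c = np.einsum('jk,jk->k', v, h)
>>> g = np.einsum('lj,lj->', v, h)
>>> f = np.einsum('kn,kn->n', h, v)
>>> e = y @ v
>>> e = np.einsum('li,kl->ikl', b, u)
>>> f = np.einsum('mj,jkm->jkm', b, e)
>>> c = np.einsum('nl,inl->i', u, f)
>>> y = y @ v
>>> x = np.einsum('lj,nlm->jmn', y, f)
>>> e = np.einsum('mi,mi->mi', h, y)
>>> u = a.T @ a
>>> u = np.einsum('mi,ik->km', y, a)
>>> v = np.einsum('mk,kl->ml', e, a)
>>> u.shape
(2, 3)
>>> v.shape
(3, 2)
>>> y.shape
(3, 29)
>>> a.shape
(29, 2)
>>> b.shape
(11, 11)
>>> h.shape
(3, 29)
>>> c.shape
(11,)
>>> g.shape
()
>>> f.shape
(11, 3, 11)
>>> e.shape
(3, 29)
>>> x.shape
(29, 11, 11)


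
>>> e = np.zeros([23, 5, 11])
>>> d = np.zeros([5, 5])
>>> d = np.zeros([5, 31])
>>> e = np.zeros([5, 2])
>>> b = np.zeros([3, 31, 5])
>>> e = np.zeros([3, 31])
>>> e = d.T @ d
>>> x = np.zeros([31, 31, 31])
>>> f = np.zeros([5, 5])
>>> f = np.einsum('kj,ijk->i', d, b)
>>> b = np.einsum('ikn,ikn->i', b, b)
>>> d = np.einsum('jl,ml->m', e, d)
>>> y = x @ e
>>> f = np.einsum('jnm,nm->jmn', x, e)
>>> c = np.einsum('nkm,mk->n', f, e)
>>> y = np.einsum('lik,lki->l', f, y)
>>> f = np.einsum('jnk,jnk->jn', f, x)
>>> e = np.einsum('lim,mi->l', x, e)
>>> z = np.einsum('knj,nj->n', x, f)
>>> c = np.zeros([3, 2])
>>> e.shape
(31,)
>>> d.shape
(5,)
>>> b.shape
(3,)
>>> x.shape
(31, 31, 31)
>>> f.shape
(31, 31)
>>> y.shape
(31,)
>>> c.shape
(3, 2)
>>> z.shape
(31,)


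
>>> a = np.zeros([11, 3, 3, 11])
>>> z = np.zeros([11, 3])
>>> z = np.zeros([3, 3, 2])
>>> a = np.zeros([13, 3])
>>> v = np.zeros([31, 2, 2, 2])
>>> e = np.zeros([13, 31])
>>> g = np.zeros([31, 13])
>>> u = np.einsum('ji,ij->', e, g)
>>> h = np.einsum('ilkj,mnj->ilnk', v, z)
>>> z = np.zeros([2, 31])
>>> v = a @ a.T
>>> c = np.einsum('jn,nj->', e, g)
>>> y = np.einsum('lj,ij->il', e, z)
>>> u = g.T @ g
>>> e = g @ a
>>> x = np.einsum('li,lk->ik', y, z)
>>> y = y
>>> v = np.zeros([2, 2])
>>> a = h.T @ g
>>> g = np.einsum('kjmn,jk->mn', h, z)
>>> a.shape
(2, 3, 2, 13)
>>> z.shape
(2, 31)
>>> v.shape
(2, 2)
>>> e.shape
(31, 3)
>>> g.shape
(3, 2)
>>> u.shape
(13, 13)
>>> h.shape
(31, 2, 3, 2)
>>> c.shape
()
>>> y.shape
(2, 13)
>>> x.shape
(13, 31)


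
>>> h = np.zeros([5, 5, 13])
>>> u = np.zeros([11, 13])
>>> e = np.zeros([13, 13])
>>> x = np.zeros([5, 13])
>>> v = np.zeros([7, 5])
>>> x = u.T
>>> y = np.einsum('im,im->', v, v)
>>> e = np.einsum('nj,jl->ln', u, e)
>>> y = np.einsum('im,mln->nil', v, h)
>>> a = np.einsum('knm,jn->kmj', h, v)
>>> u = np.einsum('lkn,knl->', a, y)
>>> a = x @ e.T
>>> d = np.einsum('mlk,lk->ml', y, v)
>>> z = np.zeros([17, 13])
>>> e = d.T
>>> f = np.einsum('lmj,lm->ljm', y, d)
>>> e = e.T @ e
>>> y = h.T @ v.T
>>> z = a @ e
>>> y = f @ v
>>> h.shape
(5, 5, 13)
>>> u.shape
()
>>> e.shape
(13, 13)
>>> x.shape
(13, 11)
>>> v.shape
(7, 5)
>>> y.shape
(13, 5, 5)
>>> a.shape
(13, 13)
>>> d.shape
(13, 7)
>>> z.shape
(13, 13)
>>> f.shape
(13, 5, 7)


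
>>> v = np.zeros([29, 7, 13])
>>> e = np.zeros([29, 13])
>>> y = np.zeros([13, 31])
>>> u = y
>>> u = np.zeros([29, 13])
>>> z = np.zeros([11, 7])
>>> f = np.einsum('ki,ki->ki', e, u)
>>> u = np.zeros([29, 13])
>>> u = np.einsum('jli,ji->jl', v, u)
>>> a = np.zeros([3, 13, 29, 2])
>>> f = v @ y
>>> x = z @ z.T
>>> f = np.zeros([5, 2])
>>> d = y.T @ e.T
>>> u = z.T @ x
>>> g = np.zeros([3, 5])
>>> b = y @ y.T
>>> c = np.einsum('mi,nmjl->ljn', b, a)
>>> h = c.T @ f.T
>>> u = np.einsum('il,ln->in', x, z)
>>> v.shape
(29, 7, 13)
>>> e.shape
(29, 13)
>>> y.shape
(13, 31)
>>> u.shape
(11, 7)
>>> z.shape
(11, 7)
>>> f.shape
(5, 2)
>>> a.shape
(3, 13, 29, 2)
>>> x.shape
(11, 11)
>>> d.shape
(31, 29)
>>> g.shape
(3, 5)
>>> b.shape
(13, 13)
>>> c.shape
(2, 29, 3)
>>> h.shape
(3, 29, 5)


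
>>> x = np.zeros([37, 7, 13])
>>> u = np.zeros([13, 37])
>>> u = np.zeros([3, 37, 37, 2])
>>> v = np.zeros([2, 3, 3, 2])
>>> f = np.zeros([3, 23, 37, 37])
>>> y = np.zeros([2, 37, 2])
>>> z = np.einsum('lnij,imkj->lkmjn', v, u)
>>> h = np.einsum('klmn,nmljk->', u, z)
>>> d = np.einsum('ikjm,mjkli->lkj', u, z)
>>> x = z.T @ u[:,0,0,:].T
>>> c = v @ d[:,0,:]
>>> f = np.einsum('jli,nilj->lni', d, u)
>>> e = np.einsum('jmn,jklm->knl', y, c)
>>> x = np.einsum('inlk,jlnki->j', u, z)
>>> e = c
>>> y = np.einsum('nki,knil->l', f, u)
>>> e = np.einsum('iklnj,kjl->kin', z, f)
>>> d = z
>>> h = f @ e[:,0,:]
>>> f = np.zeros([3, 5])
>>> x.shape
(2,)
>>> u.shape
(3, 37, 37, 2)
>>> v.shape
(2, 3, 3, 2)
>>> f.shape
(3, 5)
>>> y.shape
(2,)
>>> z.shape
(2, 37, 37, 2, 3)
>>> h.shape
(37, 3, 2)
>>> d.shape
(2, 37, 37, 2, 3)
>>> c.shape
(2, 3, 3, 37)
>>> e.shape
(37, 2, 2)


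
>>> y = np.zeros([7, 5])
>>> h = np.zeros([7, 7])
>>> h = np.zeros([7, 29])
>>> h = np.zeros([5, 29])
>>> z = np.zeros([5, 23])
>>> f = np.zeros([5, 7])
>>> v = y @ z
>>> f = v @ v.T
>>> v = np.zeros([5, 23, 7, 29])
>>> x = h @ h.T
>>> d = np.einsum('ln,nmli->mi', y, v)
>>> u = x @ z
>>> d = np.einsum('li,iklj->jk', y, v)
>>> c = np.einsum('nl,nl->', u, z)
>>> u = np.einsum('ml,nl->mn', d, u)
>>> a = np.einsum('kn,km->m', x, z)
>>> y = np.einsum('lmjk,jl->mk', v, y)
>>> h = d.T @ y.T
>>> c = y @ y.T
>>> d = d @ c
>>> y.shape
(23, 29)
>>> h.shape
(23, 23)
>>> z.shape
(5, 23)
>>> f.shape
(7, 7)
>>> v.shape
(5, 23, 7, 29)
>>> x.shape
(5, 5)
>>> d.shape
(29, 23)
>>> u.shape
(29, 5)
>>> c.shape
(23, 23)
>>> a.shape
(23,)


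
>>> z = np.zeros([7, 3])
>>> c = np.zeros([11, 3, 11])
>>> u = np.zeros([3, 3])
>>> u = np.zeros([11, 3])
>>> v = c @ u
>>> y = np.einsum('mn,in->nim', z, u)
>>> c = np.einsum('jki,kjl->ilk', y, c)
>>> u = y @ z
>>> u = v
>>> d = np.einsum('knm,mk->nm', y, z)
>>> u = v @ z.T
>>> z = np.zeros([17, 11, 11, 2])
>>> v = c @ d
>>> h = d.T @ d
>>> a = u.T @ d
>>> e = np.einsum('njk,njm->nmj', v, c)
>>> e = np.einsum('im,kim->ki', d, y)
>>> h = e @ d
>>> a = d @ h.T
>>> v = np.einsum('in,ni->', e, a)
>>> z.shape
(17, 11, 11, 2)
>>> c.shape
(7, 11, 11)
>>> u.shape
(11, 3, 7)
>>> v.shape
()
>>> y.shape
(3, 11, 7)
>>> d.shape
(11, 7)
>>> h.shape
(3, 7)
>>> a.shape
(11, 3)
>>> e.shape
(3, 11)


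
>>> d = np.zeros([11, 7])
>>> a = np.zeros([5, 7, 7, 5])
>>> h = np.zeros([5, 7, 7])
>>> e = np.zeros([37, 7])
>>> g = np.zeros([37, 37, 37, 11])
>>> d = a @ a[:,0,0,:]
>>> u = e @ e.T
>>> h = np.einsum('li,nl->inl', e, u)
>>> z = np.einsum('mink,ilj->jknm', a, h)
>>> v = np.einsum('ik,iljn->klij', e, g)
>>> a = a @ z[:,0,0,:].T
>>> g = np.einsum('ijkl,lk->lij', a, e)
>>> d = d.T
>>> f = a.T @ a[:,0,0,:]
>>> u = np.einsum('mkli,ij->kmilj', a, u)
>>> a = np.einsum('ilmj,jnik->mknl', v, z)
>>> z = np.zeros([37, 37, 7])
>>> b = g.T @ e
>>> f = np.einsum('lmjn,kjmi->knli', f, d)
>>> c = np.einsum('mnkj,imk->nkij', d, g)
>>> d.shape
(5, 7, 7, 5)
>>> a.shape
(37, 5, 5, 37)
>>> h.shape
(7, 37, 37)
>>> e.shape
(37, 7)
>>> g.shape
(37, 5, 7)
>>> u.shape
(7, 5, 37, 7, 37)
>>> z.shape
(37, 37, 7)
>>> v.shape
(7, 37, 37, 37)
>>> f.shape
(5, 37, 37, 5)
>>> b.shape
(7, 5, 7)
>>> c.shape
(7, 7, 37, 5)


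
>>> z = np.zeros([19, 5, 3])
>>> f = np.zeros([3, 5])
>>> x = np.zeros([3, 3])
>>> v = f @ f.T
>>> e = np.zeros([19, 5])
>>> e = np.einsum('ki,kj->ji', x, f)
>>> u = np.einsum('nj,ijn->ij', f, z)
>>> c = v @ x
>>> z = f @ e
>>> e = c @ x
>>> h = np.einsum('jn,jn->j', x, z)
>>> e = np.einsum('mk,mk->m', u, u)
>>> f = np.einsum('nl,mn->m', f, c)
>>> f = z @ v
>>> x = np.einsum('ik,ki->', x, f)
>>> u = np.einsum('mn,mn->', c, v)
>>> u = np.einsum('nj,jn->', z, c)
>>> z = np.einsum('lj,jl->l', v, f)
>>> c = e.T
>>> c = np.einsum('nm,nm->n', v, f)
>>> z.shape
(3,)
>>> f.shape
(3, 3)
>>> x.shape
()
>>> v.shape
(3, 3)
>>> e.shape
(19,)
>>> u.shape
()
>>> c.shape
(3,)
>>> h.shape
(3,)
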